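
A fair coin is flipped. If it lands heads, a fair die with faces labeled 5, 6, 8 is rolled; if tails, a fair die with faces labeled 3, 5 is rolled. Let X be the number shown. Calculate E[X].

31/6

E[X | heads] = (5+6+8)/3 = 19/3.
E[X | tails] = (3+5)/2 = 4.
E[X] = (1/2)·(19/3) + (1/2)·(4) = 31/6.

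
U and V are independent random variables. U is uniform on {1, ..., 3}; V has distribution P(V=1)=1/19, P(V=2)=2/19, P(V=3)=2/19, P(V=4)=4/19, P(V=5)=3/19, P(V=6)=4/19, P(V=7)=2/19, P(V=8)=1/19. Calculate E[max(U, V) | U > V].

11/4

P(U > V) = 4/57.
Summing max(U,V)·P(x,y) over outcomes with U > V gives 11/57.
E[max(U, V) | U > V] = (11/57) / (4/57) = 11/4.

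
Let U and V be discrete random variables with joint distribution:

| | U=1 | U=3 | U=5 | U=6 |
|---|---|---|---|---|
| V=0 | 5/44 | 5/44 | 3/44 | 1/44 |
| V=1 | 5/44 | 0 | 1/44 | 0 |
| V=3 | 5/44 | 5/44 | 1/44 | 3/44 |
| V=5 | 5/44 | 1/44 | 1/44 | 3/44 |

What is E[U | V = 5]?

31/10

P(V = 5) = 5/22.
Σ U·P over the event = 1·(5/44) + 3·(1/44) + 5·(1/44) + 6·(3/44) = 31/44.
E[U | V = 5] = (31/44) / (5/22) = 31/10.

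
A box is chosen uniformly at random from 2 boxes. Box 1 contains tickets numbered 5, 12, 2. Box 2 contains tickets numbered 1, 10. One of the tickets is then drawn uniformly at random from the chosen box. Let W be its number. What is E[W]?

71/12

E[W | box 1] = (5+12+2)/3 = 19/3.
E[W | box 2] = (1+10)/2 = 11/2.
E[W] = (1/2)·(19/3) + (1/2)·(11/2) = 71/12.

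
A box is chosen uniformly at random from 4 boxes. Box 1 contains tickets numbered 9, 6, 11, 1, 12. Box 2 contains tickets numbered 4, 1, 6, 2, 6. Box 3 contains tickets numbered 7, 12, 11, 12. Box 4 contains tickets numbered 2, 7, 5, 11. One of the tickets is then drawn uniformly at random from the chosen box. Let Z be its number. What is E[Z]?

E[Z | box 1] = (9+6+11+1+12)/5 = 39/5.
E[Z | box 2] = (4+1+6+2+6)/5 = 19/5.
E[Z | box 3] = (7+12+11+12)/4 = 21/2.
E[Z | box 4] = (2+7+5+11)/4 = 25/4.
E[Z] = (1/4)·(39/5) + (1/4)·(19/5) + (1/4)·(21/2) + (1/4)·(25/4) = 567/80.

567/80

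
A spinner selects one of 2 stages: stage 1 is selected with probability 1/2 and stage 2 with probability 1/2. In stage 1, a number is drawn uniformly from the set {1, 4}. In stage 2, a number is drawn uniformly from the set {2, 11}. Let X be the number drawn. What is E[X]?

E[X | stage 1] = (1+4)/2 = 5/2.
E[X | stage 2] = (2+11)/2 = 13/2.
E[X] = (1/2)·(5/2) + (1/2)·(13/2) = 9/2.

9/2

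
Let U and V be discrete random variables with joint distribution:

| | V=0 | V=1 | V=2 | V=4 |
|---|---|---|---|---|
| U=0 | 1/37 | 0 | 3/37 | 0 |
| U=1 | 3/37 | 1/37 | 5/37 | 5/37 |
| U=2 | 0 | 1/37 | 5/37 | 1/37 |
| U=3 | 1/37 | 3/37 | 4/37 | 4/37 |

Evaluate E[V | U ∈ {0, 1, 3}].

32/15

P(U ∈ {0, 1, 3}) = 30/37.
Summing V·P(U=x,V=y) over the conditioning event gives 64/37.
E[V | U ∈ {0, 1, 3}] = (64/37) / (30/37) = 32/15.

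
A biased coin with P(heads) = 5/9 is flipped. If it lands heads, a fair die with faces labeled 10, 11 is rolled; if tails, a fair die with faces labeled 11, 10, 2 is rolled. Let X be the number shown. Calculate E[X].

E[X | heads] = (10+11)/2 = 21/2.
E[X | tails] = (11+10+2)/3 = 23/3.
E[X] = (5/9)·(21/2) + (4/9)·(23/3) = 499/54.

499/54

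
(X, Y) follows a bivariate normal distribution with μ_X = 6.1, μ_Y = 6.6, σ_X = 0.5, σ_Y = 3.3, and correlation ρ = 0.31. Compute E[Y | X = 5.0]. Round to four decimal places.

4.3494

E[Y | X=x] = μ_Y + ρ(σ_Y/σ_X)(x − μ_X) for jointly normal variables.
E[Y | X=5.0] = 6.6 + (0.31)·(3.3/0.5)·(5.0 − (6.1)) = 6.6 + (2.046)·(-1.1) = 4.3494.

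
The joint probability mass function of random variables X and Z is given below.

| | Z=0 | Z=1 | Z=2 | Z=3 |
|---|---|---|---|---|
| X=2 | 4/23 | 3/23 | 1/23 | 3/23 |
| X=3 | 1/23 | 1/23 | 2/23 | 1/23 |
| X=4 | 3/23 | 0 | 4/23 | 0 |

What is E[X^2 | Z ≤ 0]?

73/8

P(Z ≤ 0) = 8/23.
Σ X^2·P over the event = 4·(4/23) + 9·(1/23) + 16·(3/23) = 73/23.
E[X^2 | Z ≤ 0] = (73/23) / (8/23) = 73/8.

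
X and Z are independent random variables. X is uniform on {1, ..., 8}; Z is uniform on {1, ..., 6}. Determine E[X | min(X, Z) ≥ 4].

6

P(min(X, Z) ≥ 4) = 5/16.
Summing X·P(x,y) over outcomes with min(X, Z) ≥ 4 gives 15/8.
E[X | min(X, Z) ≥ 4] = (15/8) / (5/16) = 6.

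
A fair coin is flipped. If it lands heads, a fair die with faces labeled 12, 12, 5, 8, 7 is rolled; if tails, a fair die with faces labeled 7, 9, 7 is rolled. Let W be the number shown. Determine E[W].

247/30

E[W | heads] = (12+12+5+8+7)/5 = 44/5.
E[W | tails] = (7+9+7)/3 = 23/3.
By the law of total expectation,
E[W] = (1/2)·(44/5) + (1/2)·(23/3) = 247/30.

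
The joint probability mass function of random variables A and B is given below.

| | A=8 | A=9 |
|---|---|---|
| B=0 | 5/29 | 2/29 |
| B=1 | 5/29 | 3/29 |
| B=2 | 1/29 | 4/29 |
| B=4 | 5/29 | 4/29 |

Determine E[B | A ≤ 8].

27/16

P(A ≤ 8) = 16/29.
Σ B·P over the event = 0·(5/29) + 1·(5/29) + 2·(1/29) + 4·(5/29) = 27/29.
E[B | A ≤ 8] = (27/29) / (16/29) = 27/16.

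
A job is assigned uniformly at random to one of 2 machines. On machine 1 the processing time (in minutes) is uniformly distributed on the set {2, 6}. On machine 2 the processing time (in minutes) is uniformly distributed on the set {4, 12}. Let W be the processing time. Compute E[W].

E[W | machine 1] = (2+6)/2 = 4.
E[W | machine 2] = (4+12)/2 = 8.
By the law of total expectation,
E[W] = (1/2)·(4) + (1/2)·(8) = 6.

6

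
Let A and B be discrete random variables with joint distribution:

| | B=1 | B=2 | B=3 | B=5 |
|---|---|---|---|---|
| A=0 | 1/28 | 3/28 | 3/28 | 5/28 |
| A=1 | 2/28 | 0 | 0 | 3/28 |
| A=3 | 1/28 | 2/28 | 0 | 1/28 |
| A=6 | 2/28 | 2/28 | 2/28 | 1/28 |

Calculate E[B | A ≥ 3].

27/11

P(A ≥ 3) = 11/28.
Σ B·P over the event = 1·(1/28) + 2·(2/28) + 5·(1/28) + 1·(2/28) + 2·(2/28) + 3·(2/28) + 5·(1/28) = 27/28.
E[B | A ≥ 3] = (27/28) / (11/28) = 27/11.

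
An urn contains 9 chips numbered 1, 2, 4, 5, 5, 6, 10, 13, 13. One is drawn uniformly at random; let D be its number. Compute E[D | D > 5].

P(D > 5) = 4/9.
Σ over the event: 6·1/9 + 10·1/9 + 13·2/9 = 14/3.
E[D | D > 5] = (14/3) / (4/9) = 21/2.

21/2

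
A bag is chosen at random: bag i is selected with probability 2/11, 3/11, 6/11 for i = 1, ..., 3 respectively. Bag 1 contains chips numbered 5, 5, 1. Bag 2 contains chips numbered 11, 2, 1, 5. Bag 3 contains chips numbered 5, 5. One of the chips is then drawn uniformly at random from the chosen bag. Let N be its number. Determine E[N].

E[N | bag 1] = (5+5+1)/3 = 11/3.
E[N | bag 2] = (11+2+1+5)/4 = 19/4.
E[N | bag 3] = (5+5)/2 = 5.
By the law of total expectation,
E[N] = (2/11)·(11/3) + (3/11)·(19/4) + (6/11)·(5) = 619/132.

619/132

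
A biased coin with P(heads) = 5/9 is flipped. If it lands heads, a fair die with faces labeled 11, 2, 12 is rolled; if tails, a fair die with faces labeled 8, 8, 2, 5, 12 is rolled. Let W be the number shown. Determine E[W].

209/27

E[W | heads] = (11+2+12)/3 = 25/3.
E[W | tails] = (8+8+2+5+12)/5 = 7.
By the law of total expectation,
E[W] = (5/9)·(25/3) + (4/9)·(7) = 209/27.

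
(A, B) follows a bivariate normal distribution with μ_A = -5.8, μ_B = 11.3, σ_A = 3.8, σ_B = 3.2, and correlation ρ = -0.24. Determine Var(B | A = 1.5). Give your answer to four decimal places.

For a bivariate normal, Var(B | A=x) = σ_B²(1 − ρ²).
Var(B | A=1.5) = (3.2)²·(1 − (-0.24)²) = 10.24·0.9424 = 9.6502.

9.6502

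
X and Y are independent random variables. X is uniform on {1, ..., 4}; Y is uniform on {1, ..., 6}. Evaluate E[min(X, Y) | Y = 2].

Outcomes with Y = 2: (1,2), (2,2), (3,2), (4,2), each with probability 1/24.
E[min(X, Y) | Y = 2] = (1 + 2 + 2 + 2) / 4 = 7/4.

7/4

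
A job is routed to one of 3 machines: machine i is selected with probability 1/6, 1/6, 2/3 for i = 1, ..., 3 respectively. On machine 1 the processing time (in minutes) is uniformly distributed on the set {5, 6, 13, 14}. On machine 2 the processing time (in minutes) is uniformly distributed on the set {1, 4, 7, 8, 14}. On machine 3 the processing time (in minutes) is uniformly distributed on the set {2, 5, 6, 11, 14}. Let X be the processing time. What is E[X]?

E[X | machine 1] = (5+6+13+14)/4 = 19/2.
E[X | machine 2] = (1+4+7+8+14)/5 = 34/5.
E[X | machine 3] = (2+5+6+11+14)/5 = 38/5.
E[X] = (1/6)·(19/2) + (1/6)·(34/5) + (2/3)·(38/5) = 467/60.

467/60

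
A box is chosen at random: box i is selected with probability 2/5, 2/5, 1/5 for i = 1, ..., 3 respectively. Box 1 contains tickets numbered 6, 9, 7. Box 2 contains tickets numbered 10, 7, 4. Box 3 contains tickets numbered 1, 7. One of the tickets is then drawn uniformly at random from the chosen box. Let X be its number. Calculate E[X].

98/15

E[X | box 1] = (6+9+7)/3 = 22/3.
E[X | box 2] = (10+7+4)/3 = 7.
E[X | box 3] = (1+7)/2 = 4.
By the law of total expectation,
E[X] = (2/5)·(22/3) + (2/5)·(7) + (1/5)·(4) = 98/15.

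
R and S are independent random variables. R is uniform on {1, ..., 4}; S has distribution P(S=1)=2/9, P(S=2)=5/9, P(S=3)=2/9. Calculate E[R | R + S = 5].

3

P(R + S = 5) = 1/4.
Summing R·P(x,y) over outcomes with R + S = 5 gives 3/4.
E[R | R + S = 5] = (3/4) / (1/4) = 3.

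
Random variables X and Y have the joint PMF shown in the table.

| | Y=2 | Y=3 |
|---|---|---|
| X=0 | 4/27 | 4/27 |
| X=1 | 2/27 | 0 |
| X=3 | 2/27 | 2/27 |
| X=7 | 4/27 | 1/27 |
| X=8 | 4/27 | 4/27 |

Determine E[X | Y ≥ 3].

45/11

P(Y ≥ 3) = 11/27.
Σ X·P over the event = 0·(4/27) + 3·(2/27) + 7·(1/27) + 8·(4/27) = 5/3.
E[X | Y ≥ 3] = (5/3) / (11/27) = 45/11.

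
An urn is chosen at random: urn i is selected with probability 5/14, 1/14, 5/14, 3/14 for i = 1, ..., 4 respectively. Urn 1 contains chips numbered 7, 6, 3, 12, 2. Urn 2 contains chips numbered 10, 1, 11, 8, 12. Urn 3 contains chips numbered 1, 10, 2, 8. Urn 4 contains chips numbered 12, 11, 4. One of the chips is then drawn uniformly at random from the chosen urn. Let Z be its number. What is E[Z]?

1833/280

E[Z | urn 1] = (7+6+3+12+2)/5 = 6.
E[Z | urn 2] = (10+1+11+8+12)/5 = 42/5.
E[Z | urn 3] = (1+10+2+8)/4 = 21/4.
E[Z | urn 4] = (12+11+4)/3 = 9.
E[Z] = (5/14)·(6) + (1/14)·(42/5) + (5/14)·(21/4) + (3/14)·(9) = 1833/280.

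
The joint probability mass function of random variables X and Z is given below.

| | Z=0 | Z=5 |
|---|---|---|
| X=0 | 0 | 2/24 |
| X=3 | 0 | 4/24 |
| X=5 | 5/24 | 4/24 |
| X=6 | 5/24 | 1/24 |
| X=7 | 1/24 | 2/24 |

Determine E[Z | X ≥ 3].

5/2

P(X ≥ 3) = 11/12.
Σ Z·P over the event = 5·(4/24) + 0·(5/24) + 5·(4/24) + 0·(5/24) + 5·(1/24) + 0·(1/24) + 5·(2/24) = 55/24.
E[Z | X ≥ 3] = (55/24) / (11/12) = 5/2.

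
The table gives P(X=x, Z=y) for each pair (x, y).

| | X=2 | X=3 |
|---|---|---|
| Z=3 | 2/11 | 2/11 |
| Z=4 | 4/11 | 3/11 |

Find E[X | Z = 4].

P(Z = 4) = 7/11.
Σ X·P over the event = 2·(4/11) + 3·(3/11) = 17/11.
E[X | Z = 4] = (17/11) / (7/11) = 17/7.

17/7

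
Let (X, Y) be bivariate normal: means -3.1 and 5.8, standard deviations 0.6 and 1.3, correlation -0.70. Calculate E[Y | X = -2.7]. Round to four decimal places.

The regression of Y on X has slope ρ·σ_Y/σ_X and passes through (μ_X, μ_Y).
E[Y | X=-2.7] = 5.8 + (-0.70)·(1.3/0.6)·(-2.7 − (-3.1)) = 5.8 + (-1.5167)·(0.4) = 5.1933.

5.1933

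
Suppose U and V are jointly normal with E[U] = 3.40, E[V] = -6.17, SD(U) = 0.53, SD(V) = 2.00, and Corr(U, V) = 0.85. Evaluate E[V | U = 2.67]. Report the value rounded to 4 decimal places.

For a bivariate normal, E[V | U=x] = μ_V + ρ·(σ_V/σ_U)·(x − μ_U).
E[V | U=2.67] = -6.17 + (0.85)·(2.00/0.53)·(2.67 − (3.40)) = -6.17 + (3.2075)·(-0.73) = -8.5115.

-8.5115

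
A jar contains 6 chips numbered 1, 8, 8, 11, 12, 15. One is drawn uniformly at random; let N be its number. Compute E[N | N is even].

P(N is even) = 1/2.
Σ over the event: 8·1/3 + 12·1/6 = 14/3.
E[N | N is even] = (14/3) / (1/2) = 28/3.

28/3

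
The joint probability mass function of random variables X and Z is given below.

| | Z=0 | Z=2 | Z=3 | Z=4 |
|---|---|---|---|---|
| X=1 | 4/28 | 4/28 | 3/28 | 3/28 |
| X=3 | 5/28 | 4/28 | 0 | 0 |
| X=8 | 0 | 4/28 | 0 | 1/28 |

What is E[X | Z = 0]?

P(Z = 0) = 9/28.
Σ X·P over the event = 1·(4/28) + 3·(5/28) = 19/28.
E[X | Z = 0] = (19/28) / (9/28) = 19/9.

19/9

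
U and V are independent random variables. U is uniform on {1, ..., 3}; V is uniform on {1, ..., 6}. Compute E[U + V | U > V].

Outcomes with U > V: (2,1), (3,1), (3,2), each with probability 1/18.
E[U + V | U > V] = (3 + 4 + 5) / 3 = 4.

4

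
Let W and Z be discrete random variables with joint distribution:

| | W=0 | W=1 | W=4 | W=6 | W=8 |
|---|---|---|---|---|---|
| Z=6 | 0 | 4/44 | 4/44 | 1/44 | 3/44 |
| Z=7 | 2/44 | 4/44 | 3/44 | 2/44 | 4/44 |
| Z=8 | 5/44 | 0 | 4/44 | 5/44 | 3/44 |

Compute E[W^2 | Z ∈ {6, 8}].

732/29

P(Z ∈ {6, 8}) = 29/44.
Σ W^2·P over the event = 0·(5/44) + 1·(4/44) + 16·(4/44) + 16·(4/44) + 36·(1/44) + 36·(5/44) + 64·(3/44) + 64·(3/44) = 183/11.
E[W^2 | Z ∈ {6, 8}] = (183/11) / (29/44) = 732/29.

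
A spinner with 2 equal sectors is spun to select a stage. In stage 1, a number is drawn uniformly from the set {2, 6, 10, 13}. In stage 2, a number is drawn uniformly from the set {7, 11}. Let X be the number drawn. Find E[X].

E[X | stage 1] = (2+6+10+13)/4 = 31/4.
E[X | stage 2] = (7+11)/2 = 9.
E[X] = (1/2)·(31/4) + (1/2)·(9) = 67/8.

67/8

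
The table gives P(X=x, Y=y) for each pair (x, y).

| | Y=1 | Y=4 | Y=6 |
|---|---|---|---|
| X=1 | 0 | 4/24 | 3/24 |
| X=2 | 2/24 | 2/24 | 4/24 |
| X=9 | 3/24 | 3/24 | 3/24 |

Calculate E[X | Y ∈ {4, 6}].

73/19

P(Y ∈ {4, 6}) = 19/24.
Σ X·P over the event = 1·(4/24) + 1·(3/24) + 2·(2/24) + 2·(4/24) + 9·(3/24) + 9·(3/24) = 73/24.
E[X | Y ∈ {4, 6}] = (73/24) / (19/24) = 73/19.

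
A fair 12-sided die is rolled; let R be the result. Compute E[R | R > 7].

10

Given R > 7, R is equally likely to be any of {8, 9, 10, 11, 12}.
E[R | R > 7] = (8 + 9 + 10 + 11 + 12) / 5 = 10.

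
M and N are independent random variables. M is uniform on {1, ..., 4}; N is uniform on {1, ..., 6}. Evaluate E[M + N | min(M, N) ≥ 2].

P(min(M, N) ≥ 2) = 5/8.
Summing (M+N)·P(x,y) over outcomes with min(M, N) ≥ 2 gives 35/8.
E[M + N | min(M, N) ≥ 2] = (35/8) / (5/8) = 7.

7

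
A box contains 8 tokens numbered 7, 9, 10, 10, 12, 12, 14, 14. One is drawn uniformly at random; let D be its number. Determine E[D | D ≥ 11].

13

P(D ≥ 11) = 1/2.
Σ over the event: 12·1/4 + 14·1/4 = 13/2.
E[D | D ≥ 11] = (13/2) / (1/2) = 13.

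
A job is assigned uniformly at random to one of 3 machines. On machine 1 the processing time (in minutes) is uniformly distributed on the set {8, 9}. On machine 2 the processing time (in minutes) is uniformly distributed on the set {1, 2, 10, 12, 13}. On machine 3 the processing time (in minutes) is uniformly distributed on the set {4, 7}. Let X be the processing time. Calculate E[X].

E[X | machine 1] = (8+9)/2 = 17/2.
E[X | machine 2] = (1+2+10+12+13)/5 = 38/5.
E[X | machine 3] = (4+7)/2 = 11/2.
E[X] = (1/3)·(17/2) + (1/3)·(38/5) + (1/3)·(11/2) = 36/5.

36/5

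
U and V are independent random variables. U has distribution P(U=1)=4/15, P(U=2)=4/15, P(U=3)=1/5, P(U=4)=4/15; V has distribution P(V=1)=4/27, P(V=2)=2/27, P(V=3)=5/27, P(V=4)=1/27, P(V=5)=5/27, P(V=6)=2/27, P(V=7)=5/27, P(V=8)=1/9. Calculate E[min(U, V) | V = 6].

37/15

P(V = 6) = 2/27.
Summing min(U,V)·P(x,y) over outcomes with V = 6 gives 74/405.
E[min(U, V) | V = 6] = (74/405) / (2/27) = 37/15.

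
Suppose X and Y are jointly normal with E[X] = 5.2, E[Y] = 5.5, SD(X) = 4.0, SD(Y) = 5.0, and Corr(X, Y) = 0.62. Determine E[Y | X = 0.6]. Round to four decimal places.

1.9350

For a bivariate normal, E[Y | X=x] = μ_Y + ρ·(σ_Y/σ_X)·(x − μ_X).
E[Y | X=0.6] = 5.5 + (0.62)·(5.0/4.0)·(0.6 − (5.2)) = 5.5 + (0.775)·(-4.6) = 1.9350.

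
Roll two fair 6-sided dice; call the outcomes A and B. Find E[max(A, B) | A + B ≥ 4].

52/11

P(A + B ≥ 4) = 11/12.
Summing max(A,B)·P(x,y) over outcomes with A + B ≥ 4 gives 13/3.
E[max(A, B) | A + B ≥ 4] = (13/3) / (11/12) = 52/11.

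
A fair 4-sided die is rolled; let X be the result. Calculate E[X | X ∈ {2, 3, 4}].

P(X ∈ {2, 3, 4}) = 3/4.
Σ over the event: 2·1/4 + 3·1/4 + 4·1/4 = 9/4.
E[X | X ∈ {2, 3, 4}] = (9/4) / (3/4) = 3.

3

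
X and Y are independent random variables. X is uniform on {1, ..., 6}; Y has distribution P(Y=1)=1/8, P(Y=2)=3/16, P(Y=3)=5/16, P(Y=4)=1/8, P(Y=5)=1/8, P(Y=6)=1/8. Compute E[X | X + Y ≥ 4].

P(X + Y ≥ 4) = 89/96.
Summing X·P(x,y) over outcomes with X + Y ≥ 4 gives 109/32.
E[X | X + Y ≥ 4] = (109/32) / (89/96) = 327/89.

327/89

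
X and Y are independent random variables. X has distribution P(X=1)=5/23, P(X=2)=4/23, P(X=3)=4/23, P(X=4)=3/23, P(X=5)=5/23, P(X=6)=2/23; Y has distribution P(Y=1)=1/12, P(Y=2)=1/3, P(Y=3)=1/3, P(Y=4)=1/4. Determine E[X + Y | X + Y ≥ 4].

P(X + Y ≥ 4) = 247/276.
Summing (X+Y)·P(x,y) over outcomes with X + Y ≥ 4 gives 1565/276.
E[X + Y | X + Y ≥ 4] = (1565/276) / (247/276) = 1565/247.

1565/247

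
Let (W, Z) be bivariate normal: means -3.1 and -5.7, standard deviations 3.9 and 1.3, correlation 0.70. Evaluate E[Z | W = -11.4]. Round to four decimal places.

-7.6367

For a bivariate normal, E[Z | W=x] = μ_Z + ρ·(σ_Z/σ_W)·(x − μ_W).
E[Z | W=-11.4] = -5.7 + (0.70)·(1.3/3.9)·(-11.4 − (-3.1)) = -5.7 + (0.233333)·(-8.3) = -7.6367.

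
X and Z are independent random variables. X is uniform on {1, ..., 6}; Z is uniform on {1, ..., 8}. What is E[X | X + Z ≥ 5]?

79/21

P(X + Z ≥ 5) = 7/8.
Summing X·P(x,y) over outcomes with X + Z ≥ 5 gives 79/24.
E[X | X + Z ≥ 5] = (79/24) / (7/8) = 79/21.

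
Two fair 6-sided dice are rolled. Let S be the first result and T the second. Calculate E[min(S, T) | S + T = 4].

Outcomes with S + T = 4: (1,3), (2,2), (3,1), each with probability 1/36.
E[min(S, T) | S + T = 4] = (1 + 2 + 1) / 3 = 4/3.

4/3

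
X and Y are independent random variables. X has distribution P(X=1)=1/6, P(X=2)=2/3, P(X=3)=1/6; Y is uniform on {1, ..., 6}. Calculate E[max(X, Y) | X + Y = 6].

P(X + Y = 6) = 1/6.
Summing max(X,Y)·P(x,y) over outcomes with X + Y = 6 gives 2/3.
E[max(X, Y) | X + Y = 6] = (2/3) / (1/6) = 4.

4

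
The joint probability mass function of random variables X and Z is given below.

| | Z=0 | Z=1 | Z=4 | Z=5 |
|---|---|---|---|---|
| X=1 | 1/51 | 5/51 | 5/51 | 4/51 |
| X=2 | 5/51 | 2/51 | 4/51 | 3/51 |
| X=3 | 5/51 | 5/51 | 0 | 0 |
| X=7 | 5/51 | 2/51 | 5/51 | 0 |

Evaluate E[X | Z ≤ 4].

147/44

P(Z ≤ 4) = 44/51.
Summing X·P(X=x,Z=y) over the conditioning event gives 49/17.
E[X | Z ≤ 4] = (49/17) / (44/51) = 147/44.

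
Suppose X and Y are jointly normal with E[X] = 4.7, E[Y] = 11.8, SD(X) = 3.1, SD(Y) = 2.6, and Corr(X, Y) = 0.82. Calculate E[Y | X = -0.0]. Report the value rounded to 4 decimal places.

The regression of Y on X has slope ρ·σ_Y/σ_X and passes through (μ_X, μ_Y).
E[Y | X=-0.0] = 11.8 + (0.82)·(2.6/3.1)·(-0.0 − (4.7)) = 11.8 + (0.68774)·(-4.7) = 8.5676.

8.5676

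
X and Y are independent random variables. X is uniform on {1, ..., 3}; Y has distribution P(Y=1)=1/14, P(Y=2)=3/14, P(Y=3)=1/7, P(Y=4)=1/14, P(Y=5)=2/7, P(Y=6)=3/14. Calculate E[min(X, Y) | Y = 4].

2

P(Y = 4) = 1/14.
Summing min(X,Y)·P(x,y) over outcomes with Y = 4 gives 1/7.
E[min(X, Y) | Y = 4] = (1/7) / (1/14) = 2.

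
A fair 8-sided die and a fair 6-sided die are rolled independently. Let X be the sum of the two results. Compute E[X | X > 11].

P(X > 11) = 1/8.
Σ over the event: 12·1/16 + 13·1/24 + 14·1/48 = 19/12.
E[X | X > 11] = (19/12) / (1/8) = 38/3.

38/3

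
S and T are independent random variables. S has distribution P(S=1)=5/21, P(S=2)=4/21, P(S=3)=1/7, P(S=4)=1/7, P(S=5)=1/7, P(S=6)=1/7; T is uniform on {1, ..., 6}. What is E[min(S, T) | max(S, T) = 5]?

P(max(S, T) = 5) = 5/21.
Summing min(S,T)·P(x,y) over outcomes with max(S, T) = 5 gives 79/126.
E[min(S, T) | max(S, T) = 5] = (79/126) / (5/21) = 79/30.

79/30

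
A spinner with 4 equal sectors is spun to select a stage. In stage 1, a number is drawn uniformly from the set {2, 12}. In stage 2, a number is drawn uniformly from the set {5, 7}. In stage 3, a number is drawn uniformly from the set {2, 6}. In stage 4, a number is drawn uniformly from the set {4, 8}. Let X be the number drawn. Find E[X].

23/4

E[X | stage 1] = (2+12)/2 = 7.
E[X | stage 2] = (5+7)/2 = 6.
E[X | stage 3] = (2+6)/2 = 4.
E[X | stage 4] = (4+8)/2 = 6.
E[X] = (1/4)·(7) + (1/4)·(6) + (1/4)·(4) + (1/4)·(6) = 23/4.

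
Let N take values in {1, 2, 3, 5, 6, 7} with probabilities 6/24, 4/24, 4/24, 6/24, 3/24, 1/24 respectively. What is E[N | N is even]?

26/7

P(N is even) = 7/24.
Σ over the event: 2·1/6 + 6·1/8 = 13/12.
E[N | N is even] = (13/12) / (7/24) = 26/7.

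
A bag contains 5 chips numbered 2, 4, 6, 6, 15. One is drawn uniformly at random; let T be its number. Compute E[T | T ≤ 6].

P(T ≤ 6) = 4/5.
Σ over the event: 2·1/5 + 4·1/5 + 6·2/5 = 18/5.
E[T | T ≤ 6] = (18/5) / (4/5) = 9/2.

9/2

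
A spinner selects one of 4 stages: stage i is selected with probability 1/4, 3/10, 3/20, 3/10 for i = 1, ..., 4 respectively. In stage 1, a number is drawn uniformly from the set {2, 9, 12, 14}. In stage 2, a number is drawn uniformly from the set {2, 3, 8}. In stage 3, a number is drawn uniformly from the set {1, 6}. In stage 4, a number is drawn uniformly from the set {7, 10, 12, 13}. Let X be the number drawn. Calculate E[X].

583/80

E[X | stage 1] = (2+9+12+14)/4 = 37/4.
E[X | stage 2] = (2+3+8)/3 = 13/3.
E[X | stage 3] = (1+6)/2 = 7/2.
E[X | stage 4] = (7+10+12+13)/4 = 21/2.
E[X] = (1/4)·(37/4) + (3/10)·(13/3) + (3/20)·(7/2) + (3/10)·(21/2) = 583/80.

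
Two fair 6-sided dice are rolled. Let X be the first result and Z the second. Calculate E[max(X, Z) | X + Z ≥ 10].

35/6

Outcomes with X + Z ≥ 10: (4,6), (5,5), (5,6), (6,4), (6,5), (6,6), each with probability 1/36.
E[max(X, Z) | X + Z ≥ 10] = (6 + 5 + 6 + 6 + 6 + 6) / 6 = 35/6.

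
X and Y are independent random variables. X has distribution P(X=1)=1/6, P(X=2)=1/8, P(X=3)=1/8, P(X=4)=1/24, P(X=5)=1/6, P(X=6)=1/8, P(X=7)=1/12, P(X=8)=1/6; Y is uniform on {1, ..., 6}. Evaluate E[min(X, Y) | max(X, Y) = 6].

P(max(X, Y) = 6) = 11/48.
Summing min(X,Y)·P(x,y) over outcomes with max(X, Y) = 6 gives 53/72.
E[min(X, Y) | max(X, Y) = 6] = (53/72) / (11/48) = 106/33.

106/33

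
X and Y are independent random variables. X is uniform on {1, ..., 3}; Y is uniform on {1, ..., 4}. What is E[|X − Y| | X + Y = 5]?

Outcomes with X + Y = 5: (1,4), (2,3), (3,2), each with probability 1/12.
E[|X − Y| | X + Y = 5] = (3 + 1 + 1) / 3 = 5/3.

5/3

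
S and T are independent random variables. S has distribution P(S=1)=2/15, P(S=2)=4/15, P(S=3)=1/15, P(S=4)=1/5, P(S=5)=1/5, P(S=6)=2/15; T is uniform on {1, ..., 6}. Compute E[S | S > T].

P(S > T) = 37/90.
Summing S·P(x,y) over outcomes with S > T gives 17/9.
E[S | S > T] = (17/9) / (37/90) = 170/37.

170/37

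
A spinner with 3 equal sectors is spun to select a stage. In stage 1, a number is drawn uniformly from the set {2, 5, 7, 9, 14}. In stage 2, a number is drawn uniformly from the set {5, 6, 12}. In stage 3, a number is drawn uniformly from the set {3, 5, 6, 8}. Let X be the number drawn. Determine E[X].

E[X | stage 1] = (2+5+7+9+14)/5 = 37/5.
E[X | stage 2] = (5+6+12)/3 = 23/3.
E[X | stage 3] = (3+5+6+8)/4 = 11/2.
E[X] = (1/3)·(37/5) + (1/3)·(23/3) + (1/3)·(11/2) = 617/90.

617/90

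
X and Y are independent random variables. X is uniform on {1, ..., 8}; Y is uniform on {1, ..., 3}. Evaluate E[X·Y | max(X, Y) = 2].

Outcomes with max(X, Y) = 2: (1,2), (2,1), (2,2), each with probability 1/24.
E[X·Y | max(X, Y) = 2] = (2 + 2 + 4) / 3 = 8/3.

8/3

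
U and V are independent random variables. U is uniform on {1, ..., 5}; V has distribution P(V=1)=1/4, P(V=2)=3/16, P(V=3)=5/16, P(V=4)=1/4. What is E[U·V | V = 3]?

9

P(V = 3) = 5/16.
Summing UV·P(x,y) over outcomes with V = 3 gives 45/16.
E[U·V | V = 3] = (45/16) / (5/16) = 9.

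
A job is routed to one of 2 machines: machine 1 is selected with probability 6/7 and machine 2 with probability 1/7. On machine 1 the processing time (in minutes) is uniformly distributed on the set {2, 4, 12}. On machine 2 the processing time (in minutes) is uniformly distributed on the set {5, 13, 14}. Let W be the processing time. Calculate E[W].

20/3

E[W | machine 1] = (2+4+12)/3 = 6.
E[W | machine 2] = (5+13+14)/3 = 32/3.
By the law of total expectation,
E[W] = (6/7)·(6) + (1/7)·(32/3) = 20/3.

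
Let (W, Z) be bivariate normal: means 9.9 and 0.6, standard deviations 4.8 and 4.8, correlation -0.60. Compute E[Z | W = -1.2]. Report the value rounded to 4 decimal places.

7.2600

E[Z | W=x] = μ_Z + ρ(σ_Z/σ_W)(x − μ_W) for jointly normal variables.
E[Z | W=-1.2] = 0.6 + (-0.60)·(4.8/4.8)·(-1.2 − (9.9)) = 0.6 + (-0.6)·(-11.1) = 7.2600.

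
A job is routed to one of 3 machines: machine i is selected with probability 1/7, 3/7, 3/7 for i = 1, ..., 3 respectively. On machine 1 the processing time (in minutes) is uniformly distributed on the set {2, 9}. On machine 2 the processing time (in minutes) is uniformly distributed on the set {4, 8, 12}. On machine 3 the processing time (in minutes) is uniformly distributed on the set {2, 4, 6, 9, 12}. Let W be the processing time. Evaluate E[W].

E[W | machine 1] = (2+9)/2 = 11/2.
E[W | machine 2] = (4+8+12)/3 = 8.
E[W | machine 3] = (2+4+6+9+12)/5 = 33/5.
E[W] = (1/7)·(11/2) + (3/7)·(8) + (3/7)·(33/5) = 493/70.

493/70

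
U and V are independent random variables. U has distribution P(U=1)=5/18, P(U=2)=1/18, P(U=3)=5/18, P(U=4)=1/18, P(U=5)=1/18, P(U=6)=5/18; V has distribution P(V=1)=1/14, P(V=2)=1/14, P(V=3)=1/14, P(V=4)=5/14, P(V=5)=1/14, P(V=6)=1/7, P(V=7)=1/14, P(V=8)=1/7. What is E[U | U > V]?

P(U > V) = 67/252.
Summing U·P(x,y) over outcomes with U > V gives 59/42.
E[U | U > V] = (59/42) / (67/252) = 354/67.

354/67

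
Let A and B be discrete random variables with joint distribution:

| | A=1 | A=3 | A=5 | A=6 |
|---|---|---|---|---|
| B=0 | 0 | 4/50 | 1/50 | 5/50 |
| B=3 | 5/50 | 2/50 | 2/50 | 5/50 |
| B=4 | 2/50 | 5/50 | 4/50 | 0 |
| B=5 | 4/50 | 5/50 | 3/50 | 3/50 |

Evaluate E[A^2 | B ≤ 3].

247/12

P(B ≤ 3) = 12/25.
Summing A^2·P(A=x,B=y) over the conditioning event gives 247/25.
E[A^2 | B ≤ 3] = (247/25) / (12/25) = 247/12.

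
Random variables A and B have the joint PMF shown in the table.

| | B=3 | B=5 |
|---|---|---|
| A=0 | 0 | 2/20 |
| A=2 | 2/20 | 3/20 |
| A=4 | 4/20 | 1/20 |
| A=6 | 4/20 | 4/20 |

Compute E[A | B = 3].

P(B = 3) = 1/2.
Σ A·P over the event = 2·(2/20) + 4·(4/20) + 6·(4/20) = 11/5.
E[A | B = 3] = (11/5) / (1/2) = 22/5.

22/5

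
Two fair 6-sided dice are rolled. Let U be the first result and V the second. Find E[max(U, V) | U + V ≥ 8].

P(U + V ≥ 8) = 5/12.
Summing max(U,V)·P(x,y) over outcomes with U + V ≥ 8 gives 83/36.
E[max(U, V) | U + V ≥ 8] = (83/36) / (5/12) = 83/15.

83/15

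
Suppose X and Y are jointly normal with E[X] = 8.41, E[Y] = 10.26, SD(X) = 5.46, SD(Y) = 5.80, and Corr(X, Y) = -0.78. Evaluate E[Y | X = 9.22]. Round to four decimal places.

The regression of Y on X has slope ρ·σ_Y/σ_X and passes through (μ_X, μ_Y).
E[Y | X=9.22] = 10.26 + (-0.78)·(5.80/5.46)·(9.22 − (8.41)) = 10.26 + (-0.82857)·(0.81) = 9.5889.

9.5889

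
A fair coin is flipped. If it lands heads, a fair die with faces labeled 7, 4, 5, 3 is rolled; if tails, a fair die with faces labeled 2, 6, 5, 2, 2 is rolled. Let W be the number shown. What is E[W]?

E[W | heads] = (7+4+5+3)/4 = 19/4.
E[W | tails] = (2+6+5+2+2)/5 = 17/5.
By the law of total expectation,
E[W] = (1/2)·(19/4) + (1/2)·(17/5) = 163/40.

163/40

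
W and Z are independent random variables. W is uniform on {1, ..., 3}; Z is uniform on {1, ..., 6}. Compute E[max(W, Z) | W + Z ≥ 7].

16/3

Outcomes with W + Z ≥ 7: (1,6), (2,5), (2,6), (3,4), (3,5), (3,6), each with probability 1/18.
E[max(W, Z) | W + Z ≥ 7] = (6 + 5 + 6 + 4 + 5 + 6) / 6 = 16/3.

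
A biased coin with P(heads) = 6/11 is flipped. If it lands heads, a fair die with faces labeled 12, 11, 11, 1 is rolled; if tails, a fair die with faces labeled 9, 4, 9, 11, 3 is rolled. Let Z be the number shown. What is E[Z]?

E[Z | heads] = (12+11+11+1)/4 = 35/4.
E[Z | tails] = (9+4+9+11+3)/5 = 36/5.
E[Z] = (6/11)·(35/4) + (5/11)·(36/5) = 177/22.

177/22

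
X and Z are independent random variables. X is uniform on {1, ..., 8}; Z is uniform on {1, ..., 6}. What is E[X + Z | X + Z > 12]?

40/3

Outcomes with X + Z > 12: (7,6), (8,5), (8,6), each with probability 1/48.
E[X + Z | X + Z > 12] = (13 + 13 + 14) / 3 = 40/3.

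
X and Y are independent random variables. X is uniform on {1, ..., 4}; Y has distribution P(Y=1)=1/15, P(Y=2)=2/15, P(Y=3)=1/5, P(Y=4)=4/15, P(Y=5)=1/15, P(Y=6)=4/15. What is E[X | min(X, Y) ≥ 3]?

P(min(X, Y) ≥ 3) = 2/5.
Summing X·P(x,y) over outcomes with min(X, Y) ≥ 3 gives 7/5.
E[X | min(X, Y) ≥ 3] = (7/5) / (2/5) = 7/2.

7/2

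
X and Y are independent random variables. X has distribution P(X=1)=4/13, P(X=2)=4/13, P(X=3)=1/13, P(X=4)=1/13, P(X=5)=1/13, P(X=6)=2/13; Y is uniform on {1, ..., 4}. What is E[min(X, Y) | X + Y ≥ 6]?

P(X + Y ≥ 6) = 21/52.
Summing min(X,Y)·P(x,y) over outcomes with X + Y ≥ 6 gives 53/52.
E[min(X, Y) | X + Y ≥ 6] = (53/52) / (21/52) = 53/21.

53/21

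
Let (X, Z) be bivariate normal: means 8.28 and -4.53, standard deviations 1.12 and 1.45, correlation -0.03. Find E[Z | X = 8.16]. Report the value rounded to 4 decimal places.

For a bivariate normal, E[Z | X=x] = μ_Z + ρ·(σ_Z/σ_X)·(x − μ_X).
E[Z | X=8.16] = -4.53 + (-0.03)·(1.45/1.12)·(8.16 − (8.28)) = -4.53 + (-0.038839)·(-0.12) = -4.5253.

-4.5253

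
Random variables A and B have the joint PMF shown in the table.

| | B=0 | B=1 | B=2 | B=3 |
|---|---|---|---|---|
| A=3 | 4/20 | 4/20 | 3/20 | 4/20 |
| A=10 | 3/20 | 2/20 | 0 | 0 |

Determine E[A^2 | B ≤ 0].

48

P(B ≤ 0) = 7/20.
Summing A^2·P(A=x,B=y) over the conditioning event gives 84/5.
E[A^2 | B ≤ 0] = (84/5) / (7/20) = 48.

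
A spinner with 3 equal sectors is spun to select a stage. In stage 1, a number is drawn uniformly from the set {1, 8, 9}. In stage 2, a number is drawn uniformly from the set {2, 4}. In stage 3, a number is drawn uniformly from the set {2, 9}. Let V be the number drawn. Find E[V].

29/6

E[V | stage 1] = (1+8+9)/3 = 6.
E[V | stage 2] = (2+4)/2 = 3.
E[V | stage 3] = (2+9)/2 = 11/2.
E[V] = (1/3)·(6) + (1/3)·(3) + (1/3)·(11/2) = 29/6.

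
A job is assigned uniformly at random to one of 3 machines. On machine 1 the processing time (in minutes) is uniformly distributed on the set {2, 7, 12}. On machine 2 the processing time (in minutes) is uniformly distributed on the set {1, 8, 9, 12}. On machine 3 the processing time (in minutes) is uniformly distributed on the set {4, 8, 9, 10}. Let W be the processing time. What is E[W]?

E[W | machine 1] = (2+7+12)/3 = 7.
E[W | machine 2] = (1+8+9+12)/4 = 15/2.
E[W | machine 3] = (4+8+9+10)/4 = 31/4.
E[W] = (1/3)·(7) + (1/3)·(15/2) + (1/3)·(31/4) = 89/12.

89/12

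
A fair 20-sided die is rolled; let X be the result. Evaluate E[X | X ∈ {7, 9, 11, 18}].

P(X ∈ {7, 9, 11, 18}) = 1/5.
Σ over the event: 7·1/20 + 9·1/20 + 11·1/20 + 18·1/20 = 9/4.
E[X | X ∈ {7, 9, 11, 18}] = (9/4) / (1/5) = 45/4.

45/4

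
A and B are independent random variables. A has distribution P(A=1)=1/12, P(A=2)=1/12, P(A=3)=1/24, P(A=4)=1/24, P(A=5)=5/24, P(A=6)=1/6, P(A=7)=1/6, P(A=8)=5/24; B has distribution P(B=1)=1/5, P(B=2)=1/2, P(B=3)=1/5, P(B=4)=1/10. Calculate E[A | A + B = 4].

P(A + B = 4) = 1/15.
Summing A·P(x,y) over outcomes with A + B = 4 gives 1/8.
E[A | A + B = 4] = (1/8) / (1/15) = 15/8.

15/8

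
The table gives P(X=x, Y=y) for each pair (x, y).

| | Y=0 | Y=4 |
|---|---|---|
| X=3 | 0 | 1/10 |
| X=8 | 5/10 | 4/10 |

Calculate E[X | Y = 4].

7

P(Y = 4) = 1/2.
Σ X·P over the event = 3·(1/10) + 8·(4/10) = 7/2.
E[X | Y = 4] = (7/2) / (1/2) = 7.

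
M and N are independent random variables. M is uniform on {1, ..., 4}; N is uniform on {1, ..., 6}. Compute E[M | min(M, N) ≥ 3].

7/2

P(min(M, N) ≥ 3) = 1/3.
Summing M·P(x,y) over outcomes with min(M, N) ≥ 3 gives 7/6.
E[M | min(M, N) ≥ 3] = (7/6) / (1/3) = 7/2.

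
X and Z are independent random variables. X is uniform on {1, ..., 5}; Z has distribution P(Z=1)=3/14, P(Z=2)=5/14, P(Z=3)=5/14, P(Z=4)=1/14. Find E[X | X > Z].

4

P(X > Z) = 19/35.
Summing X·P(x,y) over outcomes with X > Z gives 76/35.
E[X | X > Z] = (76/35) / (19/35) = 4.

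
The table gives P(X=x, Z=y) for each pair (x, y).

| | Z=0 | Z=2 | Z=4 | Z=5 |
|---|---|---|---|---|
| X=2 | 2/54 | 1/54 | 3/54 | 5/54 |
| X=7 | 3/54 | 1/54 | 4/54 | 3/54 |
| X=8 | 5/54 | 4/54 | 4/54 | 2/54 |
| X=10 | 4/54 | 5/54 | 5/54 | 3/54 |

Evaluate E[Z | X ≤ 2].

P(X ≤ 2) = 11/54.
Σ Z·P over the event = 0·(2/54) + 2·(1/54) + 4·(3/54) + 5·(5/54) = 13/18.
E[Z | X ≤ 2] = (13/18) / (11/54) = 39/11.

39/11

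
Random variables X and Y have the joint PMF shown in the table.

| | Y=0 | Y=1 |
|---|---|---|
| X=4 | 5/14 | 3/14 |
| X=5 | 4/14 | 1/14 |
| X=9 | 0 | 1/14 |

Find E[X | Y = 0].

P(Y = 0) = 9/14.
Σ X·P over the event = 4·(5/14) + 5·(4/14) = 20/7.
E[X | Y = 0] = (20/7) / (9/14) = 40/9.

40/9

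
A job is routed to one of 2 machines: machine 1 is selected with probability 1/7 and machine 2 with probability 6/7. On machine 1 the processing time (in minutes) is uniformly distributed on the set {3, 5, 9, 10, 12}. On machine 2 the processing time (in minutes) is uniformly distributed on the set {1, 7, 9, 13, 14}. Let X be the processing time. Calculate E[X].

303/35

E[X | machine 1] = (3+5+9+10+12)/5 = 39/5.
E[X | machine 2] = (1+7+9+13+14)/5 = 44/5.
By the law of total expectation,
E[X] = (1/7)·(39/5) + (6/7)·(44/5) = 303/35.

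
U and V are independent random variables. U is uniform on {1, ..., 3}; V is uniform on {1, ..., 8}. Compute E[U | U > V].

8/3

P(U > V) = 1/8.
Summing U·P(x,y) over outcomes with U > V gives 1/3.
E[U | U > V] = (1/3) / (1/8) = 8/3.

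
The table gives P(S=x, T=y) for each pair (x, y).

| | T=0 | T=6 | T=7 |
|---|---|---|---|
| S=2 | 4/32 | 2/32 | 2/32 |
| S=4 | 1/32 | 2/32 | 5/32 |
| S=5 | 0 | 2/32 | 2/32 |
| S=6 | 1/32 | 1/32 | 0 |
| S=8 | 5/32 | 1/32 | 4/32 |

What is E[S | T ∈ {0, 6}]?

94/19

P(T ∈ {0, 6}) = 19/32.
Summing S·P(S=x,T=y) over the conditioning event gives 47/16.
E[S | T ∈ {0, 6}] = (47/16) / (19/32) = 94/19.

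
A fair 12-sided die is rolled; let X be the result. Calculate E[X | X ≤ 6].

7/2

Given X ≤ 6, X is equally likely to be any of {1, 2, 3, 4, 5, 6}.
E[X | X ≤ 6] = (1 + 2 + 3 + 4 + 5 + 6) / 6 = 7/2.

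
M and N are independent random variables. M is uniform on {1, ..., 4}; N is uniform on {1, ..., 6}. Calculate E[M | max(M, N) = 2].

5/3

Outcomes with max(M, N) = 2: (1,2), (2,1), (2,2), each with probability 1/24.
E[M | max(M, N) = 2] = (1 + 2 + 2) / 3 = 5/3.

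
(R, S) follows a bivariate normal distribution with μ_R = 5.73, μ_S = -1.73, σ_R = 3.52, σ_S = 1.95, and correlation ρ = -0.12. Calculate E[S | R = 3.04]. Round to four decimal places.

-1.5512

E[S | R=x] = μ_S + ρ(σ_S/σ_R)(x − μ_R) for jointly normal variables.
E[S | R=3.04] = -1.73 + (-0.12)·(1.95/3.52)·(3.04 − (5.73)) = -1.73 + (-0.066477)·(-2.69) = -1.5512.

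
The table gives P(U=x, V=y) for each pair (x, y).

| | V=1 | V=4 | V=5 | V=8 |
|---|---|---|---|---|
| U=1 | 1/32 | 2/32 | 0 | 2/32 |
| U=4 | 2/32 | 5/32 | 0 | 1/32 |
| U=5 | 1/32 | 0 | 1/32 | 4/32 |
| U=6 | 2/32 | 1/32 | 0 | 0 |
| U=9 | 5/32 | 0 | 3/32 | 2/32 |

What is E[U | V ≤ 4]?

P(V ≤ 4) = 19/32.
Σ U·P over the event = 1·(1/32) + 1·(2/32) + 4·(2/32) + 4·(5/32) + 5·(1/32) + 6·(2/32) + 6·(1/32) + 9·(5/32) = 99/32.
E[U | V ≤ 4] = (99/32) / (19/32) = 99/19.

99/19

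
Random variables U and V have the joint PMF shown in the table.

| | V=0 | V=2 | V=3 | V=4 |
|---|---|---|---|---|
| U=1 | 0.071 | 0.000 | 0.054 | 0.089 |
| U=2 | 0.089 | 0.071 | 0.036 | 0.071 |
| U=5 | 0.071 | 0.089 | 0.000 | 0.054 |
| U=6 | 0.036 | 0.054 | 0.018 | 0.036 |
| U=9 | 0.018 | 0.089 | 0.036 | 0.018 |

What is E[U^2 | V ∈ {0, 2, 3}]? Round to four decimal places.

P(V ∈ {0, 2, 3}) = 0.732.
Summing U^2·P(U=x,V=y) over the conditioning event gives 20.380.
E[U^2 | V ∈ {0, 2, 3}] = (20.380) / (0.732) = 27.8415.

27.8415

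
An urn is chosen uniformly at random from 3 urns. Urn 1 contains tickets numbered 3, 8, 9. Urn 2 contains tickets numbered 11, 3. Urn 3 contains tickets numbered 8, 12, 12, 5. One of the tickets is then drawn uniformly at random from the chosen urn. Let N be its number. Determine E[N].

275/36

E[N | urn 1] = (3+8+9)/3 = 20/3.
E[N | urn 2] = (11+3)/2 = 7.
E[N | urn 3] = (8+12+12+5)/4 = 37/4.
E[N] = (1/3)·(20/3) + (1/3)·(7) + (1/3)·(37/4) = 275/36.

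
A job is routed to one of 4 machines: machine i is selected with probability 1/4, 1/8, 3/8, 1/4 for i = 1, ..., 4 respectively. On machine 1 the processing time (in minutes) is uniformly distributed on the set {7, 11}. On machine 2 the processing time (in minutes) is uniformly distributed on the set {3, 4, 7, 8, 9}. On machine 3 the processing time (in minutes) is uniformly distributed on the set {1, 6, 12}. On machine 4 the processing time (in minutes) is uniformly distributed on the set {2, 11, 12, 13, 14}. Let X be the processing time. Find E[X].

8

E[X | machine 1] = (7+11)/2 = 9.
E[X | machine 2] = (3+4+7+8+9)/5 = 31/5.
E[X | machine 3] = (1+6+12)/3 = 19/3.
E[X | machine 4] = (2+11+12+13+14)/5 = 52/5.
E[X] = (1/4)·(9) + (1/8)·(31/5) + (3/8)·(19/3) + (1/4)·(52/5) = 8.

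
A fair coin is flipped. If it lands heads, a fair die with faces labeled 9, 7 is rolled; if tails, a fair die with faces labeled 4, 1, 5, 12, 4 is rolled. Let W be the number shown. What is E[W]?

E[W | heads] = (9+7)/2 = 8.
E[W | tails] = (4+1+5+12+4)/5 = 26/5.
E[W] = (1/2)·(8) + (1/2)·(26/5) = 33/5.

33/5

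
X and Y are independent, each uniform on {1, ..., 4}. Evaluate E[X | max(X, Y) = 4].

22/7

Outcomes with max(X, Y) = 4: (1,4), (2,4), (3,4), (4,1), (4,2), (4,3), (4,4), each with probability 1/16.
E[X | max(X, Y) = 4] = (1 + 2 + 3 + 4 + 4 + 4 + 4) / 7 = 22/7.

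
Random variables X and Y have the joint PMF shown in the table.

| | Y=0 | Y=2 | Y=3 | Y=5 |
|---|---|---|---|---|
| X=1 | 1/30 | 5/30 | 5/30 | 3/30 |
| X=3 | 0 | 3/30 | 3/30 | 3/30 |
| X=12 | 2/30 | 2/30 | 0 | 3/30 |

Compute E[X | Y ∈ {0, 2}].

P(Y ∈ {0, 2}) = 13/30.
Σ X·P over the event = 1·(1/30) + 1·(5/30) + 3·(3/30) + 12·(2/30) + 12·(2/30) = 21/10.
E[X | Y ∈ {0, 2}] = (21/10) / (13/30) = 63/13.

63/13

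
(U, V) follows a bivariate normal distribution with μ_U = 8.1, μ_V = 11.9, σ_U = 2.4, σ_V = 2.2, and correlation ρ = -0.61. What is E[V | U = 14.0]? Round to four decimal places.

The regression of V on U has slope ρ·σ_V/σ_U and passes through (μ_U, μ_V).
E[V | U=14.0] = 11.9 + (-0.61)·(2.2/2.4)·(14.0 − (8.1)) = 11.9 + (-0.55917)·(5.9) = 8.6009.

8.6009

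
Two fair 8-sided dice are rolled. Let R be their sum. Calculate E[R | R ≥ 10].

P(R ≥ 10) = 7/16.
Σ over the event: 10·7/64 + 11·3/32 + 12·5/64 + 13·1/16 + 14·3/64 + 15·1/32 + 16·1/64 = 21/4.
E[R | R ≥ 10] = (21/4) / (7/16) = 12.

12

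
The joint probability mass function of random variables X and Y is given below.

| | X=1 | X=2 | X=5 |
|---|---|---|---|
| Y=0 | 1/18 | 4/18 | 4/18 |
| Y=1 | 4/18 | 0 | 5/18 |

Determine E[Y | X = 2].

P(X = 2) = 2/9.
Σ Y·P over the event = 0·(4/18) = 0.
E[Y | X = 2] = (0) / (2/9) = 0.

0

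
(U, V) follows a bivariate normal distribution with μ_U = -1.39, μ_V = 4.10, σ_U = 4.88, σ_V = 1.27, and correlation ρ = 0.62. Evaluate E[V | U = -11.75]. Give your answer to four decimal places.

E[V | U=x] = μ_V + ρ(σ_V/σ_U)(x − μ_U) for jointly normal variables.
E[V | U=-11.75] = 4.10 + (0.62)·(1.27/4.88)·(-11.75 − (-1.39)) = 4.10 + (0.16135)·(-10.36) = 2.4284.

2.4284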